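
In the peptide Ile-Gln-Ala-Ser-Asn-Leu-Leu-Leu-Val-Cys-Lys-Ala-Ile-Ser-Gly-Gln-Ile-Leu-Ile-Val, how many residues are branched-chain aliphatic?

10

Valine (V), leucine (L), and isoleucine (I) are the branched-chain amino acids.
Matching residues: Ile1, Leu6, Leu7, Leu8, Val9, Ile13, Ile17, Leu18, Ile19, Val20.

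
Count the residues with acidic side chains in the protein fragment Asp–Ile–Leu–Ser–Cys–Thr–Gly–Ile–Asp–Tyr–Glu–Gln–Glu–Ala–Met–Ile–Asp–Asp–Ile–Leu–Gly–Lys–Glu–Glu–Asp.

Only D (aspartate) and E (glutamate) carry a side-chain carboxylic acid.
Matching residues: Asp1, Asp9, Glu11, Glu13, Asp17, Asp18, Glu23, Glu24, Asp25.

9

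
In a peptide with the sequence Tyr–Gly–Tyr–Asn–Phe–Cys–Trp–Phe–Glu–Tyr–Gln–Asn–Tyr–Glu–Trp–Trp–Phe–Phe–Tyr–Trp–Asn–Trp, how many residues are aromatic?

14

F, W, and Y each carry an aromatic ring on the side chain.
Matching residues: Tyr1, Tyr3, Phe5, Trp7, Phe8, Tyr10, Tyr13, Trp15, Trp16, Phe17, Phe18, Tyr19, Trp20, Trp22.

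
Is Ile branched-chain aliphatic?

Yes

Valine (V), leucine (L), and isoleucine (I) are the branched-chain amino acids.
Isoleucine is in this group.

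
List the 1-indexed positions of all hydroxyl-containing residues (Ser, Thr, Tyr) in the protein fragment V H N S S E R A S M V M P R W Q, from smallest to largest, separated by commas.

4, 5, 9

Matching residues: S4, S5, S9.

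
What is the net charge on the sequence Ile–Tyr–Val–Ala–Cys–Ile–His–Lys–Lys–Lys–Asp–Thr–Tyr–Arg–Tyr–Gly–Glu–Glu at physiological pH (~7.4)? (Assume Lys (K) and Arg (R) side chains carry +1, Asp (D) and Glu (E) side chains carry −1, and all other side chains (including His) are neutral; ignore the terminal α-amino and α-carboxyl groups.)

+1

Positive (K, R): Lys8, Lys9, Lys10, Arg14 → +4.
Negative (D, E): Asp11, Glu17, Glu18 → −3.
Net charge = (+4) + (−3) = +1.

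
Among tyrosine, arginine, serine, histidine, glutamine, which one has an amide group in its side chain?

The amide-side-chain residues are Asn (N) and Gln (Q).
Of the listed options, only glutamine belongs to this group.

glutamine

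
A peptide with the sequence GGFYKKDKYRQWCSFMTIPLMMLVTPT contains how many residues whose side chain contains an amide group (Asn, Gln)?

Matching residues: Q11.

1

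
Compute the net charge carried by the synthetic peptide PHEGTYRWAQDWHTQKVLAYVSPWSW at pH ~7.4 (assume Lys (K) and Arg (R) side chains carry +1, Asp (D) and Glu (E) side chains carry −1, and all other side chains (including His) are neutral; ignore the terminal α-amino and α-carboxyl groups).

Positive (K, R): R7, K16 → +2.
Negative (D, E): E3, D11 → −2.
Net charge = (+2) + (−2) = 0.

0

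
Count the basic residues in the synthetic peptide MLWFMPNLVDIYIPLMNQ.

The basic amino acids are Lys (K), Arg (R), and His (H).
None of the 18 residues belong to this group.

0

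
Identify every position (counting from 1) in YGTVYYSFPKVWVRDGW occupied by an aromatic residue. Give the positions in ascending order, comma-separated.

The aromatic amino acids are Phe (F, benzyl), Trp (W, indole), and Tyr (Y, phenol).
Matching residues: Y1, Y5, Y6, F8, W12, W17.

1, 5, 6, 8, 12, 17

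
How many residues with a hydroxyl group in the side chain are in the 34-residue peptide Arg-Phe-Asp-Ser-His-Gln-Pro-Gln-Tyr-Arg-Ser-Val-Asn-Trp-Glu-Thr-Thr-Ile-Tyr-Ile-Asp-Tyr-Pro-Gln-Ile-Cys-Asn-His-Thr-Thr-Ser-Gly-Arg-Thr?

The –OH-bearing residues are Ser, Thr (aliphatic alcohols), and Tyr (phenol).
Matching residues: Ser4, Tyr9, Ser11, Thr16, Thr17, Tyr19, Tyr22, Thr29, Thr30, Ser31, Thr34.

11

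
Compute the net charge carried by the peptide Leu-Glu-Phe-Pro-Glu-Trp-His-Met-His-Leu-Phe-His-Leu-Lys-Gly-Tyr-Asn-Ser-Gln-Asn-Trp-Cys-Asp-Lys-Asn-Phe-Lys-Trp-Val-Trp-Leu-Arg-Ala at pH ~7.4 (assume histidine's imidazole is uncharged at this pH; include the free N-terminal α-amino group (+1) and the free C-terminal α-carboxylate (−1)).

Near pH 7.4, K and R contribute +1 each, D and E contribute −1 each, and every other side chain (His included, as stated) is uncharged.
Positive (K, R): Lys14, Lys24, Lys27, Arg32 → +4.
Negative (D, E): Glu2, Glu5, Asp23 → −3.
The N-terminus (+1) and C-terminus (−1) cancel.
Net charge = (+4) + (−3) = +1.

+1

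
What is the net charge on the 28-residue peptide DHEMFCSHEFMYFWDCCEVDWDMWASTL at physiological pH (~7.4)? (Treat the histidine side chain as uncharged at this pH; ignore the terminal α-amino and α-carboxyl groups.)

-7

Near pH 7.4, K and R contribute +1 each, D and E contribute −1 each, and every other side chain (His included, as stated) is uncharged.
Positive (K, R): none → +0.
Negative (D, E): D1, E3, E9, D15, E18, D20, D22 → −7.
Net charge = (+0) + (−7) = −7.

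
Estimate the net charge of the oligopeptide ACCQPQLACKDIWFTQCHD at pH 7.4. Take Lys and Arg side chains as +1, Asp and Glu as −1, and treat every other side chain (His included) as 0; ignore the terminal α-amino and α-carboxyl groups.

-1

Positive (K, R): K10 → +1.
Negative (D, E): D11, D19 → −2.
Net charge = (+1) + (−2) = −1.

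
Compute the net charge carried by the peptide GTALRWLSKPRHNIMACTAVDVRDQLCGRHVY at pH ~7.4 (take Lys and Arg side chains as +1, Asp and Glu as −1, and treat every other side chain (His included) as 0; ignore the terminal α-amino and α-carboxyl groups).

Positive (K, R): R5, K9, R11, R23, R29 → +5.
Negative (D, E): D21, D24 → −2.
Net charge = (+5) + (−2) = +3.

+3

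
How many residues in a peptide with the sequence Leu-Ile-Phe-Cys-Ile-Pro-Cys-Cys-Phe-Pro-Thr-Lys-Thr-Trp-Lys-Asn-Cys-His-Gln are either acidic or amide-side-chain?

Acidic: D, E. Amide-side-chain: N, Q.
Acidic residues here: none (0).
Amide-side-chain residues here: Asn16, Gln19 (2).
The two groups share no amino acid, so total = 0 + 2 = 2.

2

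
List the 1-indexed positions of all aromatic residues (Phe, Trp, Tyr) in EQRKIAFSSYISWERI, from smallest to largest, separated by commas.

7, 10, 13

Matching residues: F7, Y10, W13.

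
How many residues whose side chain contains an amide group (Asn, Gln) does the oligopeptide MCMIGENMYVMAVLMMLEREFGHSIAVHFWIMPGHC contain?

Matching residues: N7.

1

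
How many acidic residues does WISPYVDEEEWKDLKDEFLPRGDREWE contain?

Aspartate (D) and glutamate (E) have carboxylic-acid side chains and are the acidic amino acids.
Matching residues: D7, E8, E9, E10, D13, D16, E17, D23, E25, E27.

10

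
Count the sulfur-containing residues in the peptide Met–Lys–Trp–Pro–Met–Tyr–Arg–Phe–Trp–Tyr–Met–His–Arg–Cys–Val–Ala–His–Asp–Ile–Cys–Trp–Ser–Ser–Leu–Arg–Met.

6

The sulfur-bearing residues are cysteine (–SH) and methionine (–S–CH₃).
Matching residues: Met1, Met5, Met11, Cys14, Cys20, Met26.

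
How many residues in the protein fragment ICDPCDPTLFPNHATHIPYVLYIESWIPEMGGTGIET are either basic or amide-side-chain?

Basic: H, K, R. Amide-side-chain: N, Q.
Basic residues here: H13, H16 (2).
Amide-side-chain residues here: N12 (1).
The two groups share no amino acid, so total = 2 + 1 = 3.

3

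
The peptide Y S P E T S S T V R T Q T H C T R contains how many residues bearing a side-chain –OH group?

Serine (S), threonine (T), and tyrosine (Y) each carry a hydroxyl group on the side chain.
Matching residues: Y1, S2, T5, S6, S7, T8, T11, T13, T16.

9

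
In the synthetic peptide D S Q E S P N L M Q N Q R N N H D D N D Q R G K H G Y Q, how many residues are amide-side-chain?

10

Asparagine (N) and glutamine (Q) have uncharged amide side chains.
Matching residues: Q3, N7, Q10, N11, Q12, N14, N15, N19, Q21, Q28.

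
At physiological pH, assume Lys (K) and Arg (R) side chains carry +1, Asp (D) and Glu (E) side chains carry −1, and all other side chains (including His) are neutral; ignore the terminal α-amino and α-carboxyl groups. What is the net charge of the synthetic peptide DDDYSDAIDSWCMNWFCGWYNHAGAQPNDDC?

-7

Positive (K, R): none → +0.
Negative (D, E): D1, D2, D3, D6, D9, D29, D30 → −7.
Net charge = (+0) + (−7) = −7.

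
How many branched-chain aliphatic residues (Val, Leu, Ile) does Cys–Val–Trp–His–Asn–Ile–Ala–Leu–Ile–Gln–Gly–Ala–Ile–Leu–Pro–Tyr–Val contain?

7

Matching residues: Val2, Ile6, Leu8, Ile9, Ile13, Leu14, Val17.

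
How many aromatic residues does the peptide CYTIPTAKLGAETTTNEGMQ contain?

The aromatic amino acids are Phe (F, benzyl), Trp (W, indole), and Tyr (Y, phenol).
Matching residues: Y2.

1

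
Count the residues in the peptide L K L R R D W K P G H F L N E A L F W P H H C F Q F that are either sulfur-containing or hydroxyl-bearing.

1

Sulfur-containing: C, M. Hydroxyl-bearing: S, T, Y.
Sulfur-containing residues here: C23 (1).
Hydroxyl-bearing residues here: none (0).
The two groups share no amino acid, so total = 1 + 0 = 1.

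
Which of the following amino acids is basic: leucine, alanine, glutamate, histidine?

histidine

K, R, and H are the three residues with basic side chains (ε-amine, guanidinium, and imidazole respectively).
Of the listed options, only histidine belongs to this group.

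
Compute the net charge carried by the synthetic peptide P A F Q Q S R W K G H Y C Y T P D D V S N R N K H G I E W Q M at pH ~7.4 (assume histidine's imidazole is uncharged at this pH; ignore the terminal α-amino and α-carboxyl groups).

+1

Near pH 7.4, K and R contribute +1 each, D and E contribute −1 each, and every other side chain (His included, as stated) is uncharged.
Positive (K, R): R7, K9, R22, K24 → +4.
Negative (D, E): D17, D18, E28 → −3.
Net charge = (+4) + (−3) = +1.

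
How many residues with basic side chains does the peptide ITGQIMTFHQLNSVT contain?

The basic amino acids are Lys (K), Arg (R), and His (H).
Matching residues: H9.

1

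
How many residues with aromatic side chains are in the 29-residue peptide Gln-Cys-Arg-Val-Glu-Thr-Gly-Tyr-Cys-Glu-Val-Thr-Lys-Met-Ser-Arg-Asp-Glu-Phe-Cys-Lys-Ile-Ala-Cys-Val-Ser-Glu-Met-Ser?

2

Phenylalanine (F), tryptophan (W), and tyrosine (Y) have aromatic ring side chains.
Matching residues: Tyr8, Phe19.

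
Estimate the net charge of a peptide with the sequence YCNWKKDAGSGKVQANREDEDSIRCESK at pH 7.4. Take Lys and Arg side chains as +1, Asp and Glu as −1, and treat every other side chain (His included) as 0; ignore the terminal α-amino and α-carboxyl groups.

Positive (K, R): K5, K6, K12, R17, R24, K28 → +6.
Negative (D, E): D7, E18, D19, E20, D21, E26 → −6.
Net charge = (+6) + (−6) = 0.

0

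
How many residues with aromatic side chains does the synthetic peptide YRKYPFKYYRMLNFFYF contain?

9

The aromatic amino acids are Phe (F, benzyl), Trp (W, indole), and Tyr (Y, phenol).
Matching residues: Y1, Y4, F6, Y8, Y9, F14, F15, Y16, F17.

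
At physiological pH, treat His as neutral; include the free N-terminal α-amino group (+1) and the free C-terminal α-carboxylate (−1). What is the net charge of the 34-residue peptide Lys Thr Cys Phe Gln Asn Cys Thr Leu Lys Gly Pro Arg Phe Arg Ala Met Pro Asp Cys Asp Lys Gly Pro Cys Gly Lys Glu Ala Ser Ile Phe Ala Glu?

+2

At pH ~7.4 the Lys and Arg side chains are protonated (+1), the Asp and Glu side chains are deprotonated (−1), and with His taken as neutral all other side chains carry no charge.
Positive (K, R): Lys1, Lys10, Arg13, Arg15, Lys22, Lys27 → +6.
Negative (D, E): Asp19, Asp21, Glu28, Glu34 → −4.
The N-terminus (+1) and C-terminus (−1) cancel.
Net charge = (+6) + (−4) = +2.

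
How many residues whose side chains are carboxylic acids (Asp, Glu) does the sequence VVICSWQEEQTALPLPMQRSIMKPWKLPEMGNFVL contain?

3

Matching residues: E8, E9, E29.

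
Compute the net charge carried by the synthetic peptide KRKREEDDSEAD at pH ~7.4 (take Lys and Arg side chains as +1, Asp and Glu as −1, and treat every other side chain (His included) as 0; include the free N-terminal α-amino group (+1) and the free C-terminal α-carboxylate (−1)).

Positive (K, R): K1, R2, K3, R4 → +4.
Negative (D, E): E5, E6, D7, D8, E10, D12 → −6.
The N-terminus (+1) and C-terminus (−1) cancel.
Net charge = (+4) + (−6) = −2.

-2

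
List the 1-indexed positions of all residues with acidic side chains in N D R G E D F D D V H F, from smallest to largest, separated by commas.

2, 5, 6, 8, 9

The acidic residues are Asp (D) and Glu (E), whose side chains end in a carboxylate group.
Matching residues: D2, E5, D6, D8, D9.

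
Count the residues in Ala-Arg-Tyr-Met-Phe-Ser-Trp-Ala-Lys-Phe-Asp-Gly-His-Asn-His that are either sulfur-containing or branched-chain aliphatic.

1

Sulfur-containing: C, M. Branched-chain aliphatic: I, L, V.
Sulfur-containing residues here: Met4 (1).
Branched-chain aliphatic residues here: none (0).
The two groups share no amino acid, so total = 1 + 0 = 1.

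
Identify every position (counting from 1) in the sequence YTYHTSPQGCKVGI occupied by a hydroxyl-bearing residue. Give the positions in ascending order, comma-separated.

1, 2, 3, 5, 6

Serine (S), threonine (T), and tyrosine (Y) each carry a hydroxyl group on the side chain.
Matching residues: Y1, T2, Y3, T5, S6.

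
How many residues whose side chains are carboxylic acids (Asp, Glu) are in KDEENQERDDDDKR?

8

Matching residues: D2, E3, E4, E7, D9, D10, D11, D12.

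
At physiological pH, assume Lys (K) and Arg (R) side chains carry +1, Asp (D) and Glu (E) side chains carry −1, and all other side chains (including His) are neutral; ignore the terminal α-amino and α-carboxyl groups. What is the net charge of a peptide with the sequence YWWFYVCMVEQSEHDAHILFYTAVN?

Positive (K, R): none → +0.
Negative (D, E): E10, E13, D15 → −3.
Net charge = (+0) + (−3) = −3.

-3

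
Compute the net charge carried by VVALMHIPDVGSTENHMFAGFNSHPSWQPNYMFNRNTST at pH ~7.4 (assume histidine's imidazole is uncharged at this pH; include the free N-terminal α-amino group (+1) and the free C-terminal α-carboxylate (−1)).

Near pH 7.4, K and R contribute +1 each, D and E contribute −1 each, and every other side chain (His included, as stated) is uncharged.
Positive (K, R): R35 → +1.
Negative (D, E): D9, E14 → −2.
The N-terminus (+1) and C-terminus (−1) cancel.
Net charge = (+1) + (−2) = −1.

-1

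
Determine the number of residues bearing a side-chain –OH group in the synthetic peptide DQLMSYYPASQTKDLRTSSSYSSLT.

13

S, T, and Y are the three residues with a side-chain hydroxyl.
Matching residues: S5, Y6, Y7, S10, T12, T17, S18, S19, S20, Y21, S22, S23, T25.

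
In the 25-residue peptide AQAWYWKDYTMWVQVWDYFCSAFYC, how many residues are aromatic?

10

Phenylalanine (F), tryptophan (W), and tyrosine (Y) have aromatic ring side chains.
Matching residues: W4, Y5, W6, Y9, W12, W16, Y18, F19, F23, Y24.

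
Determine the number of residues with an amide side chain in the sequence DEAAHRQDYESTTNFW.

The amide-side-chain residues are Asn (N) and Gln (Q).
Matching residues: Q7, N14.

2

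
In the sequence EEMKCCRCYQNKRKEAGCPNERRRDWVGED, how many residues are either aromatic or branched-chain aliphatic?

3

Aromatic: F, W, Y. Branched-chain aliphatic: I, L, V.
Aromatic residues here: Y9, W26 (2).
Branched-chain aliphatic residues here: V27 (1).
The two groups share no amino acid, so total = 2 + 1 = 3.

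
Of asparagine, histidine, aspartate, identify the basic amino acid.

Lysine (K), arginine (R), and histidine (H) have basic, nitrogen-containing side chains.
Of the listed options, only histidine belongs to this group.

histidine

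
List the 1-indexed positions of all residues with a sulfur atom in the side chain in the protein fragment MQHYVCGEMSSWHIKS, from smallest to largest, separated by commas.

1, 6, 9

Only Cys (C) and Met (M) have a sulfur atom in the side chain.
Matching residues: M1, C6, M9.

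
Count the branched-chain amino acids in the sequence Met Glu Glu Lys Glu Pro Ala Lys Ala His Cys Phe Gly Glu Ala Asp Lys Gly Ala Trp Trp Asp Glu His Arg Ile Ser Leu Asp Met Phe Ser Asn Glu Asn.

The BCAAs are Val, Leu, and Ile — aliphatic side chains with a branch point.
Matching residues: Ile26, Leu28.

2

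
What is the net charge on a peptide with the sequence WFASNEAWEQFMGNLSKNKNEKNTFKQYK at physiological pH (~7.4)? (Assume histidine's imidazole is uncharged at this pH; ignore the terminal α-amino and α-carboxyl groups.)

+2

The side chains ionized at physiological pH are Lys/Arg (+1) and Asp/Glu (−1); with His treated as neutral, nothing else contributes.
Positive (K, R): K17, K19, K22, K26, K29 → +5.
Negative (D, E): E6, E9, E21 → −3.
Net charge = (+5) + (−3) = +2.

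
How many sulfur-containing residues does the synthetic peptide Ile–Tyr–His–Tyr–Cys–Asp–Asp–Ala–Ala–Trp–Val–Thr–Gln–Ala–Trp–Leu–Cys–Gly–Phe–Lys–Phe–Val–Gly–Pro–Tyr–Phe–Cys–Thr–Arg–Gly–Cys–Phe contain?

The sulfur-bearing residues are cysteine (–SH) and methionine (–S–CH₃).
Matching residues: Cys5, Cys17, Cys27, Cys31.

4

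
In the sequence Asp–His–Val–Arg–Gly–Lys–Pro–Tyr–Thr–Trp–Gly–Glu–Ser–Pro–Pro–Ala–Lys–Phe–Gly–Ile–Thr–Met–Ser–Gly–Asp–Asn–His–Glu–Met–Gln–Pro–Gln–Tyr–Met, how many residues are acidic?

4

The acidic residues are Asp (D) and Glu (E), whose side chains end in a carboxylate group.
Matching residues: Asp1, Glu12, Asp25, Glu28.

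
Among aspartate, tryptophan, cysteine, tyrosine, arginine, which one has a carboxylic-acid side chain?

aspartate

The acidic residues are Asp (D) and Glu (E), whose side chains end in a carboxylate group.
Of the listed options, only aspartate belongs to this group.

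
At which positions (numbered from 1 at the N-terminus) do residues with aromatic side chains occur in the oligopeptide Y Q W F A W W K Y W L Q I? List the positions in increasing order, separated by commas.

1, 3, 4, 6, 7, 9, 10

F, W, and Y each carry an aromatic ring on the side chain.
Matching residues: Y1, W3, F4, W6, W7, Y9, W10.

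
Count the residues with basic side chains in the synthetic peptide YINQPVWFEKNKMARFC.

3

K, R, and H are the three residues with basic side chains (ε-amine, guanidinium, and imidazole respectively).
Matching residues: K10, K12, R15.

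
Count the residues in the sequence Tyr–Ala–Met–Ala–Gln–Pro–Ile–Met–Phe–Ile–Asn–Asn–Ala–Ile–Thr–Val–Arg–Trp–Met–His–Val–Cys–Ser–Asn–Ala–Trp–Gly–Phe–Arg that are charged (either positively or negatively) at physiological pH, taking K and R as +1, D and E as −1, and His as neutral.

Charged side chains at pH ~7.4: K, R (positive); D, E (negative).
Matching residues: Arg17, Arg29.

2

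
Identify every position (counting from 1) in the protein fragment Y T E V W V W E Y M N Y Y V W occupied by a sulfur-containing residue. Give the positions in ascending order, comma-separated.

Only Cys (C) and Met (M) have a sulfur atom in the side chain.
Matching residues: M10.

10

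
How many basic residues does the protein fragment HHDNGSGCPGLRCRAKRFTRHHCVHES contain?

10

K, R, and H are the three residues with basic side chains (ε-amine, guanidinium, and imidazole respectively).
Matching residues: H1, H2, R12, R14, K16, R17, R20, H21, H22, H25.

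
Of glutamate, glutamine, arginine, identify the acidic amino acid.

Only D (aspartate) and E (glutamate) carry a side-chain carboxylic acid.
Of the listed options, only glutamate belongs to this group.

glutamate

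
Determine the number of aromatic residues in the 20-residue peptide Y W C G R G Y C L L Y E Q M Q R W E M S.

Phenylalanine (F), tryptophan (W), and tyrosine (Y) have aromatic ring side chains.
Matching residues: Y1, W2, Y7, Y11, W17.

5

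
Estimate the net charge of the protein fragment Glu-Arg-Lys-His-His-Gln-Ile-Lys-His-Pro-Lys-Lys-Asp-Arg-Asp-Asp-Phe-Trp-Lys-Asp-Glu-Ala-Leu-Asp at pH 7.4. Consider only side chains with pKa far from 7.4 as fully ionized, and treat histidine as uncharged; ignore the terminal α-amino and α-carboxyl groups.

At pH ~7.4 the Lys and Arg side chains are protonated (+1), the Asp and Glu side chains are deprotonated (−1), and with His taken as neutral all other side chains carry no charge.
Positive (K, R): Arg2, Lys3, Lys8, Lys11, Lys12, Arg14, Lys19 → +7.
Negative (D, E): Glu1, Asp13, Asp15, Asp16, Asp20, Glu21, Asp24 → −7.
Net charge = (+7) + (−7) = 0.

0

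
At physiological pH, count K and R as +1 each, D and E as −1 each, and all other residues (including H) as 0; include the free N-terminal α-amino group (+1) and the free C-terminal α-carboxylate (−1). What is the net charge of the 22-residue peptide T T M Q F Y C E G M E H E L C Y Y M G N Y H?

-3

Positive (K, R): none → +0.
Negative (D, E): E8, E11, E13 → −3.
The N-terminus (+1) and C-terminus (−1) cancel.
Net charge = (+0) + (−3) = −3.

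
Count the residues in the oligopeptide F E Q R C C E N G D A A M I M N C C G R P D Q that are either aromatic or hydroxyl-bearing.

Aromatic: F, W, Y. Hydroxyl-bearing: S, T, Y.
Aromatic residues here: F1 (1).
Hydroxyl-bearing residues here: none (0).
(Y belongs to both groups, but none appear in this sequence.) Total = 1 + 0 = 1.

1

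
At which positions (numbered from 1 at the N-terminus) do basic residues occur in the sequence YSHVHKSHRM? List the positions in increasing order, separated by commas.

Lysine (K), arginine (R), and histidine (H) have basic, nitrogen-containing side chains.
Matching residues: H3, H5, K6, H8, R9.

3, 5, 6, 8, 9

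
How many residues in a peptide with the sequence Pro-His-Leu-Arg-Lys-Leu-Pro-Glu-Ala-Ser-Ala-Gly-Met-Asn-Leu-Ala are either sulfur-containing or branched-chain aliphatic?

4

Sulfur-containing: C, M. Branched-chain aliphatic: I, L, V.
Sulfur-containing residues here: Met13 (1).
Branched-chain aliphatic residues here: Leu3, Leu6, Leu15 (3).
The two groups share no amino acid, so total = 1 + 3 = 4.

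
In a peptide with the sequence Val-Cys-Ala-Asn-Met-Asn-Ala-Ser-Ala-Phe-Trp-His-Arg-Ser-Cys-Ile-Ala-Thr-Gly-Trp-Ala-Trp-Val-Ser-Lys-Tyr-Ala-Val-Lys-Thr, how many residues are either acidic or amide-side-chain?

Acidic: D, E. Amide-side-chain: N, Q.
Acidic residues here: none (0).
Amide-side-chain residues here: Asn4, Asn6 (2).
The two groups share no amino acid, so total = 0 + 2 = 2.

2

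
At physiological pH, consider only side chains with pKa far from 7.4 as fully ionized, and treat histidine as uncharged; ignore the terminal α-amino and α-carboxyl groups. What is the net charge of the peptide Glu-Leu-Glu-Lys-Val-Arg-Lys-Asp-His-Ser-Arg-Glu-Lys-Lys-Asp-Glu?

0

The side chains ionized at physiological pH are Lys/Arg (+1) and Asp/Glu (−1); with His treated as neutral, nothing else contributes.
Positive (K, R): Lys4, Arg6, Lys7, Arg11, Lys13, Lys14 → +6.
Negative (D, E): Glu1, Glu3, Asp8, Glu12, Asp15, Glu16 → −6.
Net charge = (+6) + (−6) = 0.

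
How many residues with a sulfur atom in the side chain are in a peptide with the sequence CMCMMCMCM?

9

The sulfur-bearing residues are cysteine (–SH) and methionine (–S–CH₃).
Matching residues: C1, M2, C3, M4, M5, C6, M7, C8, M9.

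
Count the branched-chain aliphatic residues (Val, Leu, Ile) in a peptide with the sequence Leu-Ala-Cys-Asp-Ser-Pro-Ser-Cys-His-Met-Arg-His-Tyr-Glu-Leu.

2

Matching residues: Leu1, Leu15.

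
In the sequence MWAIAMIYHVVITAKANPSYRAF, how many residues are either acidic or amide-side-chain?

Acidic: D, E. Amide-side-chain: N, Q.
Acidic residues here: none (0).
Amide-side-chain residues here: N17 (1).
The two groups share no amino acid, so total = 0 + 1 = 1.

1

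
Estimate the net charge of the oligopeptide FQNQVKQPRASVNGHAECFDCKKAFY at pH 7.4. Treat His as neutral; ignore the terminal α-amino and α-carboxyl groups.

+2

At pH ~7.4 the Lys and Arg side chains are protonated (+1), the Asp and Glu side chains are deprotonated (−1), and with His taken as neutral all other side chains carry no charge.
Positive (K, R): K6, R9, K22, K23 → +4.
Negative (D, E): E17, D20 → −2.
Net charge = (+4) + (−2) = +2.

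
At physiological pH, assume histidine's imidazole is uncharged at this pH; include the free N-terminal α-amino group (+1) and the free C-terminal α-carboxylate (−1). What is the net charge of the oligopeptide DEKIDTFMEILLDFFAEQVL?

-5

The side chains ionized at physiological pH are Lys/Arg (+1) and Asp/Glu (−1); with His treated as neutral, nothing else contributes.
Positive (K, R): K3 → +1.
Negative (D, E): D1, E2, D5, E9, D13, E17 → −6.
The N-terminus (+1) and C-terminus (−1) cancel.
Net charge = (+1) + (−6) = −5.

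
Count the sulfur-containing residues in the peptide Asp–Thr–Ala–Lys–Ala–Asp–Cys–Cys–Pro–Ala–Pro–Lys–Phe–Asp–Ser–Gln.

Only Cys (C) and Met (M) have a sulfur atom in the side chain.
Matching residues: Cys7, Cys8.

2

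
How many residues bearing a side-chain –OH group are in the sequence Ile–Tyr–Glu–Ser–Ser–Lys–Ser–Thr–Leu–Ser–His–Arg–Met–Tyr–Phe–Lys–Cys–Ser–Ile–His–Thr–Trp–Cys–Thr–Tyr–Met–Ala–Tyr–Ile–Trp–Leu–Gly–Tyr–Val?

The –OH-bearing residues are Ser, Thr (aliphatic alcohols), and Tyr (phenol).
Matching residues: Tyr2, Ser4, Ser5, Ser7, Thr8, Ser10, Tyr14, Ser18, Thr21, Thr24, Tyr25, Tyr28, Tyr33.

13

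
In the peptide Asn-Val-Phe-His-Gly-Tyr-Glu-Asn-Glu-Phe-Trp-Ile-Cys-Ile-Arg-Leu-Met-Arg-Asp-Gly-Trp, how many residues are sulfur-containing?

The sulfur-bearing residues are cysteine (–SH) and methionine (–S–CH₃).
Matching residues: Cys13, Met17.

2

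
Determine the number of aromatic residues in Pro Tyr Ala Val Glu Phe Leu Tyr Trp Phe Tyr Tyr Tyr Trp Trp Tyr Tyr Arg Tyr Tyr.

Phenylalanine (F), tryptophan (W), and tyrosine (Y) have aromatic ring side chains.
Matching residues: Tyr2, Phe6, Tyr8, Trp9, Phe10, Tyr11, Tyr12, Tyr13, Trp14, Trp15, Tyr16, Tyr17, Tyr19, Tyr20.

14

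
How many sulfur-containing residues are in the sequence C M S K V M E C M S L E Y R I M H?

The sulfur-bearing residues are cysteine (–SH) and methionine (–S–CH₃).
Matching residues: C1, M2, M6, C8, M9, M16.

6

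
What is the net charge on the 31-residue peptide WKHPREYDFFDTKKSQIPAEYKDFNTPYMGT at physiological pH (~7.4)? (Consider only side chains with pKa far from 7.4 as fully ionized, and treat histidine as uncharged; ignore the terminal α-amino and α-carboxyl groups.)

0

The side chains ionized at physiological pH are Lys/Arg (+1) and Asp/Glu (−1); with His treated as neutral, nothing else contributes.
Positive (K, R): K2, R5, K13, K14, K22 → +5.
Negative (D, E): E6, D8, D11, E20, D23 → −5.
Net charge = (+5) + (−5) = 0.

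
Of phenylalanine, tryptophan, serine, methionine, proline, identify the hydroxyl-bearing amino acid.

serine

The –OH-bearing residues are Ser, Thr (aliphatic alcohols), and Tyr (phenol).
Of the listed options, only serine belongs to this group.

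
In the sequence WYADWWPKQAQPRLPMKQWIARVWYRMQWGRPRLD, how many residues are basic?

Lysine (K), arginine (R), and histidine (H) have basic, nitrogen-containing side chains.
Matching residues: K8, R13, K17, R22, R26, R31, R33.

7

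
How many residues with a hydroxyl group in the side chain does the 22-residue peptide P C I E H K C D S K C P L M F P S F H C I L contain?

Serine (S), threonine (T), and tyrosine (Y) each carry a hydroxyl group on the side chain.
Matching residues: S9, S17.

2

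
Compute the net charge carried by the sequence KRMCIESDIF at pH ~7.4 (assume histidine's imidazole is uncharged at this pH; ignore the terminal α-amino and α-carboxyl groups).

The side chains ionized at physiological pH are Lys/Arg (+1) and Asp/Glu (−1); with His treated as neutral, nothing else contributes.
Positive (K, R): K1, R2 → +2.
Negative (D, E): E6, D8 → −2.
Net charge = (+2) + (−2) = 0.

0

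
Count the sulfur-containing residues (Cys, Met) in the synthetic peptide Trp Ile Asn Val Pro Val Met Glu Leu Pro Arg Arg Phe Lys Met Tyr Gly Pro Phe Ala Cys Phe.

3

Matching residues: Met7, Met15, Cys21.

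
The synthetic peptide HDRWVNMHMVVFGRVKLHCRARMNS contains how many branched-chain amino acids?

Valine (V), leucine (L), and isoleucine (I) are the branched-chain amino acids.
Matching residues: V5, V10, V11, V15, L17.

5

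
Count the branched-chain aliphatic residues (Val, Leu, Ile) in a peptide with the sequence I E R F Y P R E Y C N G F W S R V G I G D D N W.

3

Matching residues: I1, V17, I19.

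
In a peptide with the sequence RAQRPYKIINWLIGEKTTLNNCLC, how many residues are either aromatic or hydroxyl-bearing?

Aromatic: F, W, Y. Hydroxyl-bearing: S, T, Y.
Aromatic residues here: Y6, W11 (2).
Hydroxyl-bearing residues here: Y6, T17, T18 (3).
Y is in both groups, so the 1 Y residue must not be double-counted.
Total = 2 + 3 − 1 = 4.

4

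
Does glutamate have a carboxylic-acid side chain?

Only D (aspartate) and E (glutamate) carry a side-chain carboxylic acid.
Glutamate is in this group.

Yes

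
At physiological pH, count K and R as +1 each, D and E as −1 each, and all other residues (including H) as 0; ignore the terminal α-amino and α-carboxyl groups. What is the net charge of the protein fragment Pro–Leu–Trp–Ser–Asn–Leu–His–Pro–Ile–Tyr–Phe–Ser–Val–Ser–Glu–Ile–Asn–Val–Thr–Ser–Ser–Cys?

-1

Positive (K, R): none → +0.
Negative (D, E): Glu15 → −1.
Net charge = (+0) + (−1) = −1.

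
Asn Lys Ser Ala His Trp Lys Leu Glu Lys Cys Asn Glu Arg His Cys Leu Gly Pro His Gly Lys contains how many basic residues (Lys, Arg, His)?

8

Matching residues: Lys2, His5, Lys7, Lys10, Arg14, His15, His20, Lys22.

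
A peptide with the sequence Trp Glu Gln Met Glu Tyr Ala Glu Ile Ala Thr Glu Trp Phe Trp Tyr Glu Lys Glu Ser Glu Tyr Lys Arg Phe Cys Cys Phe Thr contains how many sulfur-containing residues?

Cysteine (C, thiol) and methionine (M, thioether) are the two sulfur-containing amino acids.
Matching residues: Met4, Cys26, Cys27.

3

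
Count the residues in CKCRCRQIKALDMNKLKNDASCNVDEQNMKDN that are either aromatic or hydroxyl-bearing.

1

Aromatic: F, W, Y. Hydroxyl-bearing: S, T, Y.
Aromatic residues here: none (0).
Hydroxyl-bearing residues here: S21 (1).
(Y belongs to both groups, but none appear in this sequence.) Total = 0 + 1 = 1.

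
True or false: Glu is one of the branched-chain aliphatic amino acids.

The BCAAs are Val, Leu, and Ile — aliphatic side chains with a branch point.
Glutamate is not in this group.

False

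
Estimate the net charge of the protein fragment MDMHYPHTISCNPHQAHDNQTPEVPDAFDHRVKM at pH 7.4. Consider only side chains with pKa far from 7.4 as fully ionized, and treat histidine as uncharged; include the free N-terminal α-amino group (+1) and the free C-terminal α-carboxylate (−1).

-3

The side chains ionized at physiological pH are Lys/Arg (+1) and Asp/Glu (−1); with His treated as neutral, nothing else contributes.
Positive (K, R): R31, K33 → +2.
Negative (D, E): D2, D18, E23, D26, D29 → −5.
The N-terminus (+1) and C-terminus (−1) cancel.
Net charge = (+2) + (−5) = −3.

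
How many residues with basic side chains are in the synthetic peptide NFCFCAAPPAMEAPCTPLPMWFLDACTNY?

Lysine (K), arginine (R), and histidine (H) have basic, nitrogen-containing side chains.
None of the 29 residues belong to this group.

0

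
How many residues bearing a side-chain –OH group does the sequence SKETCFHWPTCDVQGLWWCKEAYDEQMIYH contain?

The –OH-bearing residues are Ser, Thr (aliphatic alcohols), and Tyr (phenol).
Matching residues: S1, T4, T10, Y23, Y29.

5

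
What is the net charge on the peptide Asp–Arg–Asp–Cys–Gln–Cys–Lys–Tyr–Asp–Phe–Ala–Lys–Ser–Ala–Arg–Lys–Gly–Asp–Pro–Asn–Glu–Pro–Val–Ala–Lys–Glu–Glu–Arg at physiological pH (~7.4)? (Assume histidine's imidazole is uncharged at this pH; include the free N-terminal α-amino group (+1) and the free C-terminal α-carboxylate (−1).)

0

Near pH 7.4, K and R contribute +1 each, D and E contribute −1 each, and every other side chain (His included, as stated) is uncharged.
Positive (K, R): Arg2, Lys7, Lys12, Arg15, Lys16, Lys25, Arg28 → +7.
Negative (D, E): Asp1, Asp3, Asp9, Asp18, Glu21, Glu26, Glu27 → −7.
The N-terminus (+1) and C-terminus (−1) cancel.
Net charge = (+7) + (−7) = 0.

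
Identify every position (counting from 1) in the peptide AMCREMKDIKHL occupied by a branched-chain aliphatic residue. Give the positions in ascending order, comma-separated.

9, 12

The BCAAs are Val, Leu, and Ile — aliphatic side chains with a branch point.
Matching residues: I9, L12.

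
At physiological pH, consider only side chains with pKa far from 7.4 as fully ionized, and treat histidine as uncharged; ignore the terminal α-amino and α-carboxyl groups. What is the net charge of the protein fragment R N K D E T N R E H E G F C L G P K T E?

-1

The side chains ionized at physiological pH are Lys/Arg (+1) and Asp/Glu (−1); with His treated as neutral, nothing else contributes.
Positive (K, R): R1, K3, R8, K18 → +4.
Negative (D, E): D4, E5, E9, E11, E20 → −5.
Net charge = (+4) + (−5) = −1.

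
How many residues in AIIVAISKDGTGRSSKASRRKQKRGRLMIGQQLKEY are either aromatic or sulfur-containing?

Aromatic: F, W, Y. Sulfur-containing: C, M.
Aromatic residues here: Y36 (1).
Sulfur-containing residues here: M28 (1).
The two groups share no amino acid, so total = 1 + 1 = 2.

2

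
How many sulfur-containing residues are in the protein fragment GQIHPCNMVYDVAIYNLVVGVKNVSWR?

2

Cysteine (C, thiol) and methionine (M, thioether) are the two sulfur-containing amino acids.
Matching residues: C6, M8.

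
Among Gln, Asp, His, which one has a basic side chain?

K, R, and H are the three residues with basic side chains (ε-amine, guanidinium, and imidazole respectively).
Of the listed options, only His belongs to this group.

His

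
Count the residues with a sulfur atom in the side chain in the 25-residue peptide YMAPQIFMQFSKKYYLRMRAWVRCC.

5

The sulfur-bearing residues are cysteine (–SH) and methionine (–S–CH₃).
Matching residues: M2, M8, M18, C24, C25.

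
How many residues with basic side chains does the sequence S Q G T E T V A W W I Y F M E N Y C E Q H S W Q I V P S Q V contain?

K, R, and H are the three residues with basic side chains (ε-amine, guanidinium, and imidazole respectively).
Matching residues: H21.

1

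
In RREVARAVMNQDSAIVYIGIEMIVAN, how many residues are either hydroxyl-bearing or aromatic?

2

Hydroxyl-bearing: S, T, Y. Aromatic: F, W, Y.
Hydroxyl-bearing residues here: S13, Y17 (2).
Aromatic residues here: Y17 (1).
Y is in both groups, so the 1 Y residue must not be double-counted.
Total = 2 + 1 − 1 = 2.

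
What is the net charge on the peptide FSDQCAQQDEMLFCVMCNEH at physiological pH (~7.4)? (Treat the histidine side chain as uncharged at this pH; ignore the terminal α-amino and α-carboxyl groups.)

-4

The side chains ionized at physiological pH are Lys/Arg (+1) and Asp/Glu (−1); with His treated as neutral, nothing else contributes.
Positive (K, R): none → +0.
Negative (D, E): D3, D9, E10, E19 → −4.
Net charge = (+0) + (−4) = −4.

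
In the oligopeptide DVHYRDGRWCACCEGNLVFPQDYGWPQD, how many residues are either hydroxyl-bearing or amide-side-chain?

Hydroxyl-bearing: S, T, Y. Amide-side-chain: N, Q.
Hydroxyl-bearing residues here: Y4, Y23 (2).
Amide-side-chain residues here: N16, Q21, Q27 (3).
The two groups share no amino acid, so total = 2 + 3 = 5.

5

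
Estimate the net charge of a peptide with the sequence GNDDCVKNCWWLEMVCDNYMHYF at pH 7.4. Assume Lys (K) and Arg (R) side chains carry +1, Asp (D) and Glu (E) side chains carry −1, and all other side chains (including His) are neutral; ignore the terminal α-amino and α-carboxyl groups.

-3

Positive (K, R): K7 → +1.
Negative (D, E): D3, D4, E13, D17 → −4.
Net charge = (+1) + (−4) = −3.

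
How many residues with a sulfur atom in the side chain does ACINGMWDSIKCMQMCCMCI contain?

9

Only Cys (C) and Met (M) have a sulfur atom in the side chain.
Matching residues: C2, M6, C12, M13, M15, C16, C17, M18, C19.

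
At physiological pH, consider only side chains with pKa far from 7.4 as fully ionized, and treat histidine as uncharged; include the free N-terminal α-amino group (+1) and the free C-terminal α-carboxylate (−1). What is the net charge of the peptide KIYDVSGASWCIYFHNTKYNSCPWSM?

+1

At pH ~7.4 the Lys and Arg side chains are protonated (+1), the Asp and Glu side chains are deprotonated (−1), and with His taken as neutral all other side chains carry no charge.
Positive (K, R): K1, K18 → +2.
Negative (D, E): D4 → −1.
The N-terminus (+1) and C-terminus (−1) cancel.
Net charge = (+2) + (−1) = +1.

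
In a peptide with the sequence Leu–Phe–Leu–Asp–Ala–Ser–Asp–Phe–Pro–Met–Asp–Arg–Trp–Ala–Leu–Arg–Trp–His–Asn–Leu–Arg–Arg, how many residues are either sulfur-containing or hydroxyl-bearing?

Sulfur-containing: C, M. Hydroxyl-bearing: S, T, Y.
Sulfur-containing residues here: Met10 (1).
Hydroxyl-bearing residues here: Ser6 (1).
The two groups share no amino acid, so total = 1 + 1 = 2.

2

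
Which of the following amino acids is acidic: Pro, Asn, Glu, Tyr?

Glu

The acidic residues are Asp (D) and Glu (E), whose side chains end in a carboxylate group.
Of the listed options, only Glu belongs to this group.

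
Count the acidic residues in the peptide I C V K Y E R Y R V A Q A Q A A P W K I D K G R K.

Only D (aspartate) and E (glutamate) carry a side-chain carboxylic acid.
Matching residues: E6, D21.

2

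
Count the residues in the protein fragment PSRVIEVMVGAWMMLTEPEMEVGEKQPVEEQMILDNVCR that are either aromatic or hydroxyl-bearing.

Aromatic: F, W, Y. Hydroxyl-bearing: S, T, Y.
Aromatic residues here: W12 (1).
Hydroxyl-bearing residues here: S2, T16 (2).
(Y belongs to both groups, but none appear in this sequence.) Total = 1 + 2 = 3.

3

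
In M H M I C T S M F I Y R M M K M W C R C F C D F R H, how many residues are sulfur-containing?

10

Cysteine (C, thiol) and methionine (M, thioether) are the two sulfur-containing amino acids.
Matching residues: M1, M3, C5, M8, M13, M14, M16, C18, C20, C22.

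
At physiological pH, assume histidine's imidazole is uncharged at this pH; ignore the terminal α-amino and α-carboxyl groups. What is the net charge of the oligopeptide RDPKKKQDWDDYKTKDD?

At pH ~7.4 the Lys and Arg side chains are protonated (+1), the Asp and Glu side chains are deprotonated (−1), and with His taken as neutral all other side chains carry no charge.
Positive (K, R): R1, K4, K5, K6, K13, K15 → +6.
Negative (D, E): D2, D8, D10, D11, D16, D17 → −6.
Net charge = (+6) + (−6) = 0.

0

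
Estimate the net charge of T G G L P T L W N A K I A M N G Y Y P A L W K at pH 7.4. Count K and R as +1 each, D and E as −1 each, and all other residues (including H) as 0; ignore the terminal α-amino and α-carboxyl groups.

+2

Positive (K, R): K11, K23 → +2.
Negative (D, E): none → −0.
Net charge = (+2) + (−0) = +2.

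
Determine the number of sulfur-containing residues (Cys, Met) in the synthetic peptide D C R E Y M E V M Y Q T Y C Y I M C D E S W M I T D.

7

Matching residues: C2, M6, M9, C14, M17, C18, M23.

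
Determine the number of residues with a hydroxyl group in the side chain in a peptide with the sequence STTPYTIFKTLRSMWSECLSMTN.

10

Serine (S), threonine (T), and tyrosine (Y) each carry a hydroxyl group on the side chain.
Matching residues: S1, T2, T3, Y5, T6, T10, S13, S16, S20, T22.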